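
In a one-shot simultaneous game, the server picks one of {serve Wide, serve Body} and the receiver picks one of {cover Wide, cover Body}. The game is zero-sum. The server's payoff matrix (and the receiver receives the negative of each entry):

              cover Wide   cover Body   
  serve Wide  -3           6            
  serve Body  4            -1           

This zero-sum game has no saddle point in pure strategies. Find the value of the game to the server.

In a mixed equilibrium the server is indifferent between serve Wide and serve Body; this condition fixes q.
  the server's payoff from serve Wide: q·(-3) + (1−q)·6 = -9q + 6
  the server's payoff from serve Body: q·4 + (1−q)·(-1) = 5q - 1
  -9q + 6 = 5q - 1  ⇒  -14q = -7  ⇒  q = 1/2.
The value is the server's expected payoff against this mix (using serve Wide): (1/2)·(-3) + (1/2)·6 = 3/2.

v = 3/2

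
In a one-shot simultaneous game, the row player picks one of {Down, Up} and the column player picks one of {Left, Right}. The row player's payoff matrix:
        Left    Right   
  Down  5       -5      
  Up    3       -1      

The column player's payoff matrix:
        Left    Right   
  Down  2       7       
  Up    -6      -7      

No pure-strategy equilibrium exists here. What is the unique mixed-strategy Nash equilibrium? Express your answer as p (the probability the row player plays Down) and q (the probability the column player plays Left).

p = 1/6, q = 2/3

The row player's mix must leave the column player indifferent between Left and Right.
  the column player's expected payoff from Left: p·2 + (1−p)·(-6) = 8p - 6
  the column player's expected payoff from Right: p·7 + (1−p)·(-7) = 14p - 7
  8p - 6 = 14p - 7  ⇒  -6p = -1  ⇒  p = 1/6.
Set the row player's expected payoff from Down equal to that from Up:
  the row player's payoff from Down: q·5 + (1−q)·(-5) = 10q - 5
  the row player's payoff from Up: q·3 + (1−q)·(-1) = 4q - 1
  10q - 5 = 4q - 1  ⇒  6q = 4  ⇒  q = 2/3.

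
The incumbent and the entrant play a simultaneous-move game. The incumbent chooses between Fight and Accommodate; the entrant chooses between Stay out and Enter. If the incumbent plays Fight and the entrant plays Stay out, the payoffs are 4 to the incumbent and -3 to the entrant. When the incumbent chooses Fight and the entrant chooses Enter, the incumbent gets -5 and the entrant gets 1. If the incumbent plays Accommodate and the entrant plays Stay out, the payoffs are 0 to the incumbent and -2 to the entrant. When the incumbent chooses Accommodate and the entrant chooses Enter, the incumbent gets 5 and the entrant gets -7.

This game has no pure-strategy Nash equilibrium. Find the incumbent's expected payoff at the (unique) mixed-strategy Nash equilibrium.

10/7

Set the incumbent's expected payoff from Fight equal to that from Accommodate:
  the incumbent's payoff from Fight: q·4 + (1−q)·(-5) = 9q - 5
  the incumbent's payoff from Accommodate: q·0 + (1−q)·5 = -5q + 5
  9q - 5 = -5q + 5  ⇒  14q = 10  ⇒  q = 5/7.
At equilibrium the incumbent is indifferent across rows, so the incumbent's payoff equals the payoff from Fight: (5/7)·4 + (2/7)·(-5) = 10/7.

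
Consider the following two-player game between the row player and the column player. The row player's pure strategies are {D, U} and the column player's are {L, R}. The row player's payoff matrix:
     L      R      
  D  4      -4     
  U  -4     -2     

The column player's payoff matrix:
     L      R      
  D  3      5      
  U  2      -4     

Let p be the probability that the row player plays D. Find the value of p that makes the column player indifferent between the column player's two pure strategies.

The row player's mix must leave the column player indifferent between L and R.
  the column player's expected payoff from L: p·3 + (1−p)·2 = p + 2
  the column player's expected payoff from R: p·5 + (1−p)·(-4) = 9p - 4
  p + 2 = 9p - 4  ⇒  -8p = -6  ⇒  p = 3/4.

p = 3/4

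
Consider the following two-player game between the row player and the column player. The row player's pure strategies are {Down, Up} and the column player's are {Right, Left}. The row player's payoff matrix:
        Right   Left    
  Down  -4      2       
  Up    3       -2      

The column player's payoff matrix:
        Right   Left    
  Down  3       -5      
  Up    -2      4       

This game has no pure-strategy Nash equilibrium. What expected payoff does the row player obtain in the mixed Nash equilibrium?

The column player's mix must leave the row player indifferent between Down and Up.
  the row player's payoff to Down: q·(-4) + (1−q)·2 = -6q + 2
  the row player's payoff to Up: q·3 + (1−q)·(-2) = 5q - 2
  -6q + 2 = 5q - 2  ⇒  -11q = -4  ⇒  q = 4/11.
At equilibrium the row player is indifferent across rows, so the row player's payoff equals the payoff from Down: (4/11)·(-4) + (7/11)·2 = -2/11.

-2/11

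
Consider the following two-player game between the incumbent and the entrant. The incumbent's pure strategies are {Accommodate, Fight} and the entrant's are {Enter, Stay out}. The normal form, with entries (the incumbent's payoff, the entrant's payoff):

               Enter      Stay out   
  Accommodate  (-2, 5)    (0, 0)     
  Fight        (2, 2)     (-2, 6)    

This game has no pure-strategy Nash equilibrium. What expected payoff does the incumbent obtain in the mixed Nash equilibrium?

The incumbent's indifference between Accommodate and Fight determines the entrant's mixing probability q:
  the incumbent's payoff to Accommodate: q·(-2) + (1−q)·0 = -2q
  the incumbent's payoff to Fight: q·2 + (1−q)·(-2) = 4q - 2
  -2q = 4q - 2  ⇒  -6q = -2  ⇒  q = 1/3.
At equilibrium the incumbent is indifferent across rows, so the incumbent's payoff equals the payoff from Accommodate: (1/3)·(-2) + (2/3)·0 = -2/3.

-2/3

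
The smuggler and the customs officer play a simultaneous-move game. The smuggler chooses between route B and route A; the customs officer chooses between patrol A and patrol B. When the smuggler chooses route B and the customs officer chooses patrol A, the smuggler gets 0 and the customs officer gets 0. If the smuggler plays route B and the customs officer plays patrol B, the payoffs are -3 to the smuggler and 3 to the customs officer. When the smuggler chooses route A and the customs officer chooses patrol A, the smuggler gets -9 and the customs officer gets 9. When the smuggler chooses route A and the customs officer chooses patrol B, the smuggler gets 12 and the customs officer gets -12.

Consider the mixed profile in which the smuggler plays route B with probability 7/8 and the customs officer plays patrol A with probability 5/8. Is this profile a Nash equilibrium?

Yes

Check the customs officer's indifference given the smuggler's mix p = 7/8:
  payoff from patrol A = 9/8; payoff from patrol B = 9/8 — equal.
Check the smuggler's indifference given the customs officer's mix q = 5/8:
  payoff from route B = -9/8; payoff from route A = -9/8 — equal.
Both players are indifferent, so neither can profitably deviate.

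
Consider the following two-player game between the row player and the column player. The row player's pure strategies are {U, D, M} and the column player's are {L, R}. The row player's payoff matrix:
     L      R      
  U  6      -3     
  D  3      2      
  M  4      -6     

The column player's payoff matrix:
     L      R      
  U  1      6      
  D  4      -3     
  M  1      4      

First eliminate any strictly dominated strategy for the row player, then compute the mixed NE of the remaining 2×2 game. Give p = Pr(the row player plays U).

The row player's strategy M is strictly dominated by U: 6 > 4 and -3 > -6. Eliminate M.
Set the column player's expected payoff from L equal to that from R:
  the column player's payoff to L: p·1 + (1−p)·4 = -3p + 4
  the column player's payoff to R: p·6 + (1−p)·(-3) = 9p - 3
  -3p + 4 = 9p - 3  ⇒  -12p = -7  ⇒  p = 7/12.

p = 7/12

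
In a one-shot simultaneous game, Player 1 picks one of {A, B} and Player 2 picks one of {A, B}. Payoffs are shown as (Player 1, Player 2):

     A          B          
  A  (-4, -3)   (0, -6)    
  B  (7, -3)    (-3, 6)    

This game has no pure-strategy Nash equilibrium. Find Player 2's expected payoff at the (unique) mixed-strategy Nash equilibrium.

-3

For Player 2 to be willing to mix, Player 2 must be indifferent between A and B, which pins down Player 1's mix.
  Player 2's payoff to A: p·(-3) + (1−p)·(-3) = -3
  Player 2's payoff to B: p·(-6) + (1−p)·6 = -12p + 6
  -3 = -12p + 6  ⇒  12p = 9  ⇒  p = 3/4.
At equilibrium Player 2 is indifferent across columns, so Player 2's payoff equals the payoff from A: (3/4)·(-3) + (1/4)·(-3) = -3.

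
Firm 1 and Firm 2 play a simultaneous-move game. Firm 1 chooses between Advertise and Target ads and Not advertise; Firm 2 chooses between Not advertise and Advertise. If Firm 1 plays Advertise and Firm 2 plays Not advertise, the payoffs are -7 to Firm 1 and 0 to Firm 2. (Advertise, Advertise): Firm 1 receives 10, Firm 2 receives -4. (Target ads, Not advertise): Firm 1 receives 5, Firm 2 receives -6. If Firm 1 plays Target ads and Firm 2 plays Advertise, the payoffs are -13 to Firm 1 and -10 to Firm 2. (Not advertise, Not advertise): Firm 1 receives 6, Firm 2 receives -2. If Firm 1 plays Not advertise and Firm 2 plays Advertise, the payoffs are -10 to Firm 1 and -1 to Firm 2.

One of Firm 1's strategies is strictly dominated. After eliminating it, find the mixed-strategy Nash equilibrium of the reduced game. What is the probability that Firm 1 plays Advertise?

p = 1/5

Firm 1's strategy Target ads is strictly dominated by Not advertise: 6 > 5 and -10 > -13. Eliminate Target ads.
Set Firm 2's expected payoff from Not advertise equal to that from Advertise:
  Firm 2's expected payoff from Not advertise: p·0 + (1−p)·(-2) = 2p - 2
  Firm 2's expected payoff from Advertise: p·(-4) + (1−p)·(-1) = -3p - 1
  2p - 2 = -3p - 1  ⇒  5p = 1  ⇒  p = 1/5.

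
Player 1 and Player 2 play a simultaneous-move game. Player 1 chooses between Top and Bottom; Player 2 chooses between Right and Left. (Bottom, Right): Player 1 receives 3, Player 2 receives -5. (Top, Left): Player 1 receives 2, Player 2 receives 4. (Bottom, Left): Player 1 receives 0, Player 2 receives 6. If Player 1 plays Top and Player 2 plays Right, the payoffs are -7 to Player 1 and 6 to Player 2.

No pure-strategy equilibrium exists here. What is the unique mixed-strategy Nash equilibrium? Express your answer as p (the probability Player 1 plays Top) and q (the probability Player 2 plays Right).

p = 11/13, q = 1/6

In a mixed equilibrium Player 2 is indifferent between Right and Left; this condition fixes p.
  Player 2's payoff to Right: p·6 + (1−p)·(-5) = 11p - 5
  Player 2's payoff to Left: p·4 + (1−p)·6 = -2p + 6
  11p - 5 = -2p + 6  ⇒  13p = 11  ⇒  p = 11/13.
Player 2's mix must leave Player 1 indifferent between Top and Bottom.
  Player 1's payoff to Top: q·(-7) + (1−q)·2 = -9q + 2
  Player 1's payoff to Bottom: q·3 + (1−q)·0 = 3q
  -9q + 2 = 3q  ⇒  -12q = -2  ⇒  q = 1/6.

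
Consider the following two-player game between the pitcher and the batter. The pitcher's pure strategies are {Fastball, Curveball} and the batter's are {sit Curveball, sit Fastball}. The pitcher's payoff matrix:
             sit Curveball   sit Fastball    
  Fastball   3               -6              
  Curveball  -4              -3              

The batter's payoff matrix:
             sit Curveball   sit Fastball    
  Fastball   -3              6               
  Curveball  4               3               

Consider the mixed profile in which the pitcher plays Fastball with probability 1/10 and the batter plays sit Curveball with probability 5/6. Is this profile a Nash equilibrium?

Given the batter's mix q = 5/6, the pitcher's payoff from Fastball is 3/2 but from Curveball is -23/6. The pitcher strictly prefers Fastball, so the pitcher would not mix.
So the proposed profile is not a Nash equilibrium.

No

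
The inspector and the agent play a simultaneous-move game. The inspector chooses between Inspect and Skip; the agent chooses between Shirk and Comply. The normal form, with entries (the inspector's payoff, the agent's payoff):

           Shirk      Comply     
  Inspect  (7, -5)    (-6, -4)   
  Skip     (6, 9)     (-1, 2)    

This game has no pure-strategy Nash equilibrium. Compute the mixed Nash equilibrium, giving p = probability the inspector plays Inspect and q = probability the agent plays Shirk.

The inspector's mix must leave the agent indifferent between Shirk and Comply.
  the agent's expected payoff from Shirk: p·(-5) + (1−p)·9 = -14p + 9
  the agent's expected payoff from Comply: p·(-4) + (1−p)·2 = -6p + 2
  -14p + 9 = -6p + 2  ⇒  -8p = -7  ⇒  p = 7/8.
In a mixed equilibrium the inspector is indifferent between Inspect and Skip; this condition fixes q.
  the inspector's payoff to Inspect: q·7 + (1−q)·(-6) = 13q - 6
  the inspector's payoff to Skip: q·6 + (1−q)·(-1) = 7q - 1
  13q - 6 = 7q - 1  ⇒  6q = 5  ⇒  q = 5/6.

p = 7/8, q = 5/6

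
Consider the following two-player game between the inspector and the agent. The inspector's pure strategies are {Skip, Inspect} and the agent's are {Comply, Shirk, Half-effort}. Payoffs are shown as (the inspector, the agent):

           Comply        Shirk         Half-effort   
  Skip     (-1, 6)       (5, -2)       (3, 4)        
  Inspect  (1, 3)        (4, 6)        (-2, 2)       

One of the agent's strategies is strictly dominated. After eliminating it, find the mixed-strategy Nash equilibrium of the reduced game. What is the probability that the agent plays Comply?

The agent's strategy Half-effort is strictly dominated by Comply: 6 > 4 and 3 > 2. Eliminate Half-effort.
For the inspector to be willing to mix, the inspector must be indifferent between Skip and Inspect, which pins down the agent's mix.
  the inspector's payoff to Skip: q·(-1) + (1−q)·5 = -6q + 5
  the inspector's payoff to Inspect: q·1 + (1−q)·4 = -3q + 4
  -6q + 5 = -3q + 4  ⇒  -3q = -1  ⇒  q = 1/3.

q = 1/3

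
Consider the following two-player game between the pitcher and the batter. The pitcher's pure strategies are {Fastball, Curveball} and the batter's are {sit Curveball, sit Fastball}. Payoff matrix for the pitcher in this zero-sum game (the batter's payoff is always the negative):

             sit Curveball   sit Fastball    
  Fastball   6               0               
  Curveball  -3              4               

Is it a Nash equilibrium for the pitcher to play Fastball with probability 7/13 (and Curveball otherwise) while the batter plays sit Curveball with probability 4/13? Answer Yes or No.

Yes

Check the batter's indifference given the pitcher's mix p = 7/13:
  payoff from sit Curveball = -24/13; payoff from sit Fastball = -24/13 — equal.
Check the pitcher's indifference given the batter's mix q = 4/13:
  payoff from Fastball = 24/13; payoff from Curveball = 24/13 — equal.
Both players are indifferent, so neither can profitably deviate.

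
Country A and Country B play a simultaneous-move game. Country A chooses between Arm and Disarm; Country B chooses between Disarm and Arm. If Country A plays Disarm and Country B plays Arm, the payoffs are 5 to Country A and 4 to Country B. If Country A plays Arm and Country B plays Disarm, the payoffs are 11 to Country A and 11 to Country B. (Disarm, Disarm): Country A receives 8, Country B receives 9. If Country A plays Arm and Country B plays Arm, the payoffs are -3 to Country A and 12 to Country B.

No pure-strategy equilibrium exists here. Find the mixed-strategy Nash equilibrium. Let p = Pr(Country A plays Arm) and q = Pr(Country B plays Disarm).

p = 5/6, q = 8/11

Set Country B's expected payoff from Disarm equal to that from Arm:
  Country B's expected payoff from Disarm: p·11 + (1−p)·9 = 2p + 9
  Country B's expected payoff from Arm: p·12 + (1−p)·4 = 8p + 4
  2p + 9 = 8p + 4  ⇒  -6p = -5  ⇒  p = 5/6.
In a mixed equilibrium Country A is indifferent between Arm and Disarm; this condition fixes q.
  Country A's payoff to Arm: q·11 + (1−q)·(-3) = 14q - 3
  Country A's payoff to Disarm: q·8 + (1−q)·5 = 3q + 5
  14q - 3 = 3q + 5  ⇒  11q = 8  ⇒  q = 8/11.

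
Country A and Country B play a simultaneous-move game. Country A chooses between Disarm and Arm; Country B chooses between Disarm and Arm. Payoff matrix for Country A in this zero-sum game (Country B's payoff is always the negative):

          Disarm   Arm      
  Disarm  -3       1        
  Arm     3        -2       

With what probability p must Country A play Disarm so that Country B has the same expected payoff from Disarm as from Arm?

p = 5/9

Country A's mix must leave Country B indifferent between Disarm and Arm.
  Country B's payoff to Disarm: p·3 + (1−p)·(-3) = 6p - 3
  Country B's payoff to Arm: p·(-1) + (1−p)·2 = -3p + 2
  6p - 3 = -3p + 2  ⇒  9p = 5  ⇒  p = 5/9.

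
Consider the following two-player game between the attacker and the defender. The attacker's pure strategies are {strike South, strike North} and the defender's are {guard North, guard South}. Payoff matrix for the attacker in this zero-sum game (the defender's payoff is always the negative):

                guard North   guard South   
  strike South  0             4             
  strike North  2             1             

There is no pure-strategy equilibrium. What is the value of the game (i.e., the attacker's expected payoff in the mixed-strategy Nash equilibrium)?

v = 8/5

Set the attacker's expected payoff from strike South equal to that from strike North:
  the attacker's expected payoff from strike South: q·0 + (1−q)·4 = -4q + 4
  the attacker's expected payoff from strike North: q·2 + (1−q)·1 = q + 1
  -4q + 4 = q + 1  ⇒  -5q = -3  ⇒  q = 3/5.
The value is the attacker's expected payoff against this mix (using strike South): (3/5)·0 + (2/5)·4 = 8/5.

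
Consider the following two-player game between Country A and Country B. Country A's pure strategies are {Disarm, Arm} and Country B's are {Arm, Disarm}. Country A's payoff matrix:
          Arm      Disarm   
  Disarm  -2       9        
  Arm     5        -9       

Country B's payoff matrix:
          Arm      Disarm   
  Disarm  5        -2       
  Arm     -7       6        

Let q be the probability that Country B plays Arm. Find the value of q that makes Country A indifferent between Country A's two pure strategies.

Country B's mix must leave Country A indifferent between Disarm and Arm.
  Country A's payoff to Disarm: q·(-2) + (1−q)·9 = -11q + 9
  Country A's payoff to Arm: q·5 + (1−q)·(-9) = 14q - 9
  -11q + 9 = 14q - 9  ⇒  -25q = -18  ⇒  q = 18/25.

q = 18/25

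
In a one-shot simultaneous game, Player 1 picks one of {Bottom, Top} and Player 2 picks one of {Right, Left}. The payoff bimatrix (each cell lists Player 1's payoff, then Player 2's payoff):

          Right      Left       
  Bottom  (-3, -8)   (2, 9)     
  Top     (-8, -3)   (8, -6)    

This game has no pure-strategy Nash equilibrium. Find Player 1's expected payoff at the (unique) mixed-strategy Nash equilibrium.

Player 2's mix must leave Player 1 indifferent between Bottom and Top.
  Player 1's expected payoff from Bottom: q·(-3) + (1−q)·2 = -5q + 2
  Player 1's expected payoff from Top: q·(-8) + (1−q)·8 = -16q + 8
  -5q + 2 = -16q + 8  ⇒  11q = 6  ⇒  q = 6/11.
At equilibrium Player 1 is indifferent across rows, so Player 1's payoff equals the payoff from Bottom: (6/11)·(-3) + (5/11)·2 = -8/11.

-8/11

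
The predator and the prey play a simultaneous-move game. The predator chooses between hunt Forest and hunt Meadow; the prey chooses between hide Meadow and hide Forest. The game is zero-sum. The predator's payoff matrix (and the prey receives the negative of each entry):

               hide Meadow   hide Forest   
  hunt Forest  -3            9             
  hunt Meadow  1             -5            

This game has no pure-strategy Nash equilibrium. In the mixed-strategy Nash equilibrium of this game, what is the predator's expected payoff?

For the predator to be willing to mix, the predator must be indifferent between hunt Forest and hunt Meadow, which pins down the prey's mix.
  the predator's payoff to hunt Forest: q·(-3) + (1−q)·9 = -12q + 9
  the predator's payoff to hunt Meadow: q·1 + (1−q)·(-5) = 6q - 5
  -12q + 9 = 6q - 5  ⇒  -18q = -14  ⇒  q = 7/9.
At equilibrium the predator is indifferent across rows, so the predator's payoff equals the payoff from hunt Forest: (7/9)·(-3) + (2/9)·9 = -1/3.

-1/3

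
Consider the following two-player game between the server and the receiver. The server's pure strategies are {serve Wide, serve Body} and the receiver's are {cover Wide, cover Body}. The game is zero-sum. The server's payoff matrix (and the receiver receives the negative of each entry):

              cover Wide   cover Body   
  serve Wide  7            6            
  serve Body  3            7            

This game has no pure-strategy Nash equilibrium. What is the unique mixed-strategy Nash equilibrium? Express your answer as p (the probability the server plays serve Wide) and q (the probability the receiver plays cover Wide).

p = 4/5, q = 1/5

The server's mix must leave the receiver indifferent between cover Wide and cover Body.
  the receiver's payoff from cover Wide: p·(-7) + (1−p)·(-3) = -4p - 3
  the receiver's payoff from cover Body: p·(-6) + (1−p)·(-7) = p - 7
  -4p - 3 = p - 7  ⇒  -5p = -4  ⇒  p = 4/5.
The server's indifference between serve Wide and serve Body determines the receiver's mixing probability q:
  the server's expected payoff from serve Wide: q·7 + (1−q)·6 = q + 6
  the server's expected payoff from serve Body: q·3 + (1−q)·7 = -4q + 7
  q + 6 = -4q + 7  ⇒  5q = 1  ⇒  q = 1/5.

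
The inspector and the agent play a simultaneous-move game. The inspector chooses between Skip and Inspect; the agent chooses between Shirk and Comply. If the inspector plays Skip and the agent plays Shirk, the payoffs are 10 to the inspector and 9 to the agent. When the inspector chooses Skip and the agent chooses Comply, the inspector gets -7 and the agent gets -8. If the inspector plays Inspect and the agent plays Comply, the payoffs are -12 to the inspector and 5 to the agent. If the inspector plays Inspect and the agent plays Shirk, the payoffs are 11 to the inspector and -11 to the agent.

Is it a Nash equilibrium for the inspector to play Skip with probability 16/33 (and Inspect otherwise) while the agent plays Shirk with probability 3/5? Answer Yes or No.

No

Given the agent's mix q = 3/5, the inspector's payoff from Skip is 16/5 but from Inspect is 9/5. The inspector strictly prefers Skip, so the inspector would not mix.
So the proposed profile is not a Nash equilibrium.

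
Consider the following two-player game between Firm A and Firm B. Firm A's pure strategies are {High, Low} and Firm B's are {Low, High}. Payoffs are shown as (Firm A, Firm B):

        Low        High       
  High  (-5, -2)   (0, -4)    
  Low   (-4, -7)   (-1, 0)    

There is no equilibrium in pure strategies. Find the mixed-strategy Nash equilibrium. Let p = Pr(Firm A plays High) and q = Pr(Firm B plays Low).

p = 7/9, q = 1/2

For Firm B to be willing to mix, Firm B must be indifferent between Low and High, which pins down Firm A's mix.
  Firm B's payoff to Low: p·(-2) + (1−p)·(-7) = 5p - 7
  Firm B's payoff to High: p·(-4) + (1−p)·0 = -4p
  5p - 7 = -4p  ⇒  9p = 7  ⇒  p = 7/9.
For Firm A to be willing to mix, Firm A must be indifferent between High and Low, which pins down Firm B's mix.
  Firm A's payoff from High: q·(-5) + (1−q)·0 = -5q
  Firm A's payoff from Low: q·(-4) + (1−q)·(-1) = -3q - 1
  -5q = -3q - 1  ⇒  -2q = -1  ⇒  q = 1/2.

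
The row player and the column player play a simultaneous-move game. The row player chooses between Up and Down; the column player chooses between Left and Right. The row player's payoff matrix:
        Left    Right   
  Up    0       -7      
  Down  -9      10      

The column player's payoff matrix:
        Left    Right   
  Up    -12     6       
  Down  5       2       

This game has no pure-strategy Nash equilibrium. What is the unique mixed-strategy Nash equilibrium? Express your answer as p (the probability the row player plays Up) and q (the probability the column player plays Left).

The column player's indifference between Left and Right determines the row player's mixing probability p:
  the column player's payoff from Left: p·(-12) + (1−p)·5 = -17p + 5
  the column player's payoff from Right: p·6 + (1−p)·2 = 4p + 2
  -17p + 5 = 4p + 2  ⇒  -21p = -3  ⇒  p = 1/7.
The column player's mix must leave the row player indifferent between Up and Down.
  the row player's payoff from Up: q·0 + (1−q)·(-7) = 7q - 7
  the row player's payoff from Down: q·(-9) + (1−q)·10 = -19q + 10
  7q - 7 = -19q + 10  ⇒  26q = 17  ⇒  q = 17/26.

p = 1/7, q = 17/26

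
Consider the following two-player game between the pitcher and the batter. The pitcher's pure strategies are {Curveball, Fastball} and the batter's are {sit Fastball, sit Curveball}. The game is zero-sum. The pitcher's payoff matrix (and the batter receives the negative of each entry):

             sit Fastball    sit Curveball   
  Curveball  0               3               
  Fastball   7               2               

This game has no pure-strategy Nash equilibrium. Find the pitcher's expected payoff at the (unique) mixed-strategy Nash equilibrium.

21/8

In a mixed equilibrium the pitcher is indifferent between Curveball and Fastball; this condition fixes q.
  the pitcher's payoff to Curveball: q·0 + (1−q)·3 = -3q + 3
  the pitcher's payoff to Fastball: q·7 + (1−q)·2 = 5q + 2
  -3q + 3 = 5q + 2  ⇒  -8q = -1  ⇒  q = 1/8.
At equilibrium the pitcher is indifferent across rows, so the pitcher's payoff equals the payoff from Curveball: (1/8)·0 + (7/8)·3 = 21/8.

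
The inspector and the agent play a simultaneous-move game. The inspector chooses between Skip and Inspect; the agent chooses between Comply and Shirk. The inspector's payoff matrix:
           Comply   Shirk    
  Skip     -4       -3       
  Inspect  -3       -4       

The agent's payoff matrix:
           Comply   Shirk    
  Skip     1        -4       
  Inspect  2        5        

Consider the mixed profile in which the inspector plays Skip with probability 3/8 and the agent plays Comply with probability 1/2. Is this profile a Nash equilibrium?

Check the agent's indifference given the inspector's mix p = 3/8:
  payoff from Comply = 13/8; payoff from Shirk = 13/8 — equal.
Check the inspector's indifference given the agent's mix q = 1/2:
  payoff from Skip = -7/2; payoff from Inspect = -7/2 — equal.
Both players are indifferent, so neither can profitably deviate.

Yes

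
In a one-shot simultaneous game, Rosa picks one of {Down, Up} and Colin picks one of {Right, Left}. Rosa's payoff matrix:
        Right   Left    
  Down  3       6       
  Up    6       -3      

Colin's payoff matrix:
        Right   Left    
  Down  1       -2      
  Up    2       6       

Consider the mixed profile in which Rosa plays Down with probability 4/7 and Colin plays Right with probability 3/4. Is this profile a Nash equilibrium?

Check Colin's indifference given Rosa's mix p = 4/7:
  payoff from Right = 10/7; payoff from Left = 10/7 — equal.
Check Rosa's indifference given Colin's mix q = 3/4:
  payoff from Down = 15/4; payoff from Up = 15/4 — equal.
Both players are indifferent, so neither can profitably deviate.

Yes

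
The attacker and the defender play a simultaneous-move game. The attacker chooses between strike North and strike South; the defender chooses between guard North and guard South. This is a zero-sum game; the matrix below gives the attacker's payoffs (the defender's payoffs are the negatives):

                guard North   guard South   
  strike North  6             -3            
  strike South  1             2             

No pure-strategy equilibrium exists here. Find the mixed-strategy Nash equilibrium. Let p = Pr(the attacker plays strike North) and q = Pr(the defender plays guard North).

In a mixed equilibrium the defender is indifferent between guard North and guard South; this condition fixes p.
  the defender's payoff to guard North: p·(-6) + (1−p)·(-1) = -5p - 1
  the defender's payoff to guard South: p·3 + (1−p)·(-2) = 5p - 2
  -5p - 1 = 5p - 2  ⇒  -10p = -1  ⇒  p = 1/10.
For the attacker to be willing to mix, the attacker must be indifferent between strike North and strike South, which pins down the defender's mix.
  the attacker's payoff to strike North: q·6 + (1−q)·(-3) = 9q - 3
  the attacker's payoff to strike South: q·1 + (1−q)·2 = -q + 2
  9q - 3 = -q + 2  ⇒  10q = 5  ⇒  q = 1/2.

p = 1/10, q = 1/2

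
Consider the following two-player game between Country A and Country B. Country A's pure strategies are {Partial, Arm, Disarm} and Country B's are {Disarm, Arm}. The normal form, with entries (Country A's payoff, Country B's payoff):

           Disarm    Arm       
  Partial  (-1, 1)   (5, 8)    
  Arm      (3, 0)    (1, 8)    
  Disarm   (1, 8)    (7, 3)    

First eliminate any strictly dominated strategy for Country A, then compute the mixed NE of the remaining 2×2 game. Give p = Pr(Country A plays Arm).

p = 5/13

Country A's strategy Partial is strictly dominated by Disarm: 1 > -1 and 7 > 5. Eliminate Partial.
Country B's indifference between Disarm and Arm determines Country A's mixing probability p:
  Country B's payoff from Disarm: p·0 + (1−p)·8 = -8p + 8
  Country B's payoff from Arm: p·8 + (1−p)·3 = 5p + 3
  -8p + 8 = 5p + 3  ⇒  -13p = -5  ⇒  p = 5/13.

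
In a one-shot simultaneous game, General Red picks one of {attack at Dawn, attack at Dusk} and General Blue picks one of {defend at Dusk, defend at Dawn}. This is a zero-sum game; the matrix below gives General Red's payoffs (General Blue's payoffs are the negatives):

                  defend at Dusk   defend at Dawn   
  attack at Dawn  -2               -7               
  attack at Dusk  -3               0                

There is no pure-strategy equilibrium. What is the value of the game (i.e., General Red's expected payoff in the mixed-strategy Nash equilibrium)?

v = -21/8

In a mixed equilibrium General Red is indifferent between attack at Dawn and attack at Dusk; this condition fixes q.
  General Red's expected payoff from attack at Dawn: q·(-2) + (1−q)·(-7) = 5q - 7
  General Red's expected payoff from attack at Dusk: q·(-3) + (1−q)·0 = -3q
  5q - 7 = -3q  ⇒  8q = 7  ⇒  q = 7/8.
The value is General Red's expected payoff against this mix (using attack at Dawn): (7/8)·(-2) + (1/8)·(-7) = -21/8.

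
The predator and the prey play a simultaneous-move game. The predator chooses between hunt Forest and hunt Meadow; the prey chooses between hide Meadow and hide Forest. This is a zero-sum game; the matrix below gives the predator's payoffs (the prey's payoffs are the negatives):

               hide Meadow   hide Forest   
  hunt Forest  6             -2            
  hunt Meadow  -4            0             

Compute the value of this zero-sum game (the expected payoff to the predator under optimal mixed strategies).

For the predator to be willing to mix, the predator must be indifferent between hunt Forest and hunt Meadow, which pins down the prey's mix.
  the predator's expected payoff from hunt Forest: q·6 + (1−q)·(-2) = 8q - 2
  the predator's expected payoff from hunt Meadow: q·(-4) + (1−q)·0 = -4q
  8q - 2 = -4q  ⇒  12q = 2  ⇒  q = 1/6.
The value is the predator's expected payoff against this mix (using hunt Forest): (1/6)·6 + (5/6)·(-2) = -2/3.

v = -2/3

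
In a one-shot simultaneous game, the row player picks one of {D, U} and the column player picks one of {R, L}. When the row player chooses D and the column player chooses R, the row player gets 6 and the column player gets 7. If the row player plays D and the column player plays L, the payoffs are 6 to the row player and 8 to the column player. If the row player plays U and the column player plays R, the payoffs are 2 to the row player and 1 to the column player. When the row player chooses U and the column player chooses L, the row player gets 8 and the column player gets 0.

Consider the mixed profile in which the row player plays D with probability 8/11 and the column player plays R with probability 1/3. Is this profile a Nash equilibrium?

No

Given the row player's mix p = 8/11, the column player's payoff from R is 59/11 but from L is 64/11. The column player strictly prefers L, so the column player would not mix.
So the proposed profile is not a Nash equilibrium.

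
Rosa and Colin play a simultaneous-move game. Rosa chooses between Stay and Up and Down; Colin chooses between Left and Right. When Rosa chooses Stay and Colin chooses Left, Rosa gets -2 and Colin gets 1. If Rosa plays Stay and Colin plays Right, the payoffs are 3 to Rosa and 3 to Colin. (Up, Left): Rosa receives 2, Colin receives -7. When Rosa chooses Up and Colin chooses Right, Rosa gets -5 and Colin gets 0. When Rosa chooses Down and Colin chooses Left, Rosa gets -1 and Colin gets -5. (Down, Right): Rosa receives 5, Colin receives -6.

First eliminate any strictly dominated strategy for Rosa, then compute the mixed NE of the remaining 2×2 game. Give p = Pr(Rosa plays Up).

Rosa's strategy Stay is strictly dominated by Down: -1 > -2 and 5 > 3. Eliminate Stay.
For Colin to be willing to mix, Colin must be indifferent between Left and Right, which pins down Rosa's mix.
  Colin's expected payoff from Left: p·(-7) + (1−p)·(-5) = -2p - 5
  Colin's expected payoff from Right: p·0 + (1−p)·(-6) = 6p - 6
  -2p - 5 = 6p - 6  ⇒  -8p = -1  ⇒  p = 1/8.

p = 1/8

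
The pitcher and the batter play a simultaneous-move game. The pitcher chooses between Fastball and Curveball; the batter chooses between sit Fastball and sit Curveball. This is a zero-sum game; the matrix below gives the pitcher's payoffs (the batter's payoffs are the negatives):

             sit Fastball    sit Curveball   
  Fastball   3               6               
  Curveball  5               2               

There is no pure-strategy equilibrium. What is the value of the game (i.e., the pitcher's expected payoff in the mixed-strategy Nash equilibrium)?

In a mixed equilibrium the pitcher is indifferent between Fastball and Curveball; this condition fixes q.
  the pitcher's payoff to Fastball: q·3 + (1−q)·6 = -3q + 6
  the pitcher's payoff to Curveball: q·5 + (1−q)·2 = 3q + 2
  -3q + 6 = 3q + 2  ⇒  -6q = -4  ⇒  q = 2/3.
The value is the pitcher's expected payoff against this mix (using Fastball): (2/3)·3 + (1/3)·6 = 4.

v = 4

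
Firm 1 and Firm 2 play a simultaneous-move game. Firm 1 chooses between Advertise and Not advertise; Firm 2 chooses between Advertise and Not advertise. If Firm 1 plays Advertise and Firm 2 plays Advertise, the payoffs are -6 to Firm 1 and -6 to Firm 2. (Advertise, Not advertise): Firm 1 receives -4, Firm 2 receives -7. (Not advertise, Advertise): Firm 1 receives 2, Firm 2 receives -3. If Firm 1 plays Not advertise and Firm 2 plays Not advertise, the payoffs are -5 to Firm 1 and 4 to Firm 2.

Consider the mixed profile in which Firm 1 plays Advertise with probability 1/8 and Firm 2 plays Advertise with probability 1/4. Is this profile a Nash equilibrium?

Given Firm 1's mix p = 1/8, Firm 2's payoff from Advertise is -27/8 but from Not advertise is 21/8. Firm 2 strictly prefers Not advertise, so Firm 2 would not mix.
So the proposed profile is not a Nash equilibrium.

No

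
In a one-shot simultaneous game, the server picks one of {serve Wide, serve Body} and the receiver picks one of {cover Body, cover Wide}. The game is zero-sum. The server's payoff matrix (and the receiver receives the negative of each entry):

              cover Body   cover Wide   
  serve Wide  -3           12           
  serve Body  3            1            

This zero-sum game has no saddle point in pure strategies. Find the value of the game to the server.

In a mixed equilibrium the server is indifferent between serve Wide and serve Body; this condition fixes q.
  the server's expected payoff from serve Wide: q·(-3) + (1−q)·12 = -15q + 12
  the server's expected payoff from serve Body: q·3 + (1−q)·1 = 2q + 1
  -15q + 12 = 2q + 1  ⇒  -17q = -11  ⇒  q = 11/17.
The value is the server's expected payoff against this mix (using serve Wide): (11/17)·(-3) + (6/17)·12 = 39/17.

v = 39/17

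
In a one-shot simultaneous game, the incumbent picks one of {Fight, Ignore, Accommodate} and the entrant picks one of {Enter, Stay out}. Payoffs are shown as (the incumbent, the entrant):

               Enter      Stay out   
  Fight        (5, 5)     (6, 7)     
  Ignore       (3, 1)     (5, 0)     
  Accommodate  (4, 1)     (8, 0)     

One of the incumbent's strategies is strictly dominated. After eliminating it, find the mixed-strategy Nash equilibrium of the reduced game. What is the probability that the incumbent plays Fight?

The incumbent's strategy Ignore is strictly dominated by Fight: 5 > 3 and 6 > 5. Eliminate Ignore.
Set the entrant's expected payoff from Enter equal to that from Stay out:
  the entrant's expected payoff from Enter: p·5 + (1−p)·1 = 4p + 1
  the entrant's expected payoff from Stay out: p·7 + (1−p)·0 = 7p
  4p + 1 = 7p  ⇒  -3p = -1  ⇒  p = 1/3.

p = 1/3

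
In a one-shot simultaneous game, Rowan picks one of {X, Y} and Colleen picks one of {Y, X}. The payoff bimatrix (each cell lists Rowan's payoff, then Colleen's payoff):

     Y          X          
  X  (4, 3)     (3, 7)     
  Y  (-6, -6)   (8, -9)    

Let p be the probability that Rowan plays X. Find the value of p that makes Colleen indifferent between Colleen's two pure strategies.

Colleen's indifference between Y and X determines Rowan's mixing probability p:
  Colleen's payoff to Y: p·3 + (1−p)·(-6) = 9p - 6
  Colleen's payoff to X: p·7 + (1−p)·(-9) = 16p - 9
  9p - 6 = 16p - 9  ⇒  -7p = -3  ⇒  p = 3/7.

p = 3/7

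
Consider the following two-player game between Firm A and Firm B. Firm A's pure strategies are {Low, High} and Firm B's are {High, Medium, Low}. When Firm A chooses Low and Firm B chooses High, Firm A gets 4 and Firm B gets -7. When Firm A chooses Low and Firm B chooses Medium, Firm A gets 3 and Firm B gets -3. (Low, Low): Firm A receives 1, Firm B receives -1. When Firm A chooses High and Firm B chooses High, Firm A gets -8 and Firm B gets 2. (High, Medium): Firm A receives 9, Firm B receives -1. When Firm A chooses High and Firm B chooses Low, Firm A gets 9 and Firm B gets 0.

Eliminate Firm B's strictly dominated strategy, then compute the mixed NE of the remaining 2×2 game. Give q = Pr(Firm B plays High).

Firm B's strategy Medium is strictly dominated by Low: -1 > -3 and 0 > -1. Eliminate Medium.
Firm A's indifference between Low and High determines Firm B's mixing probability q:
  Firm A's payoff from Low: q·4 + (1−q)·1 = 3q + 1
  Firm A's payoff from High: q·(-8) + (1−q)·9 = -17q + 9
  3q + 1 = -17q + 9  ⇒  20q = 8  ⇒  q = 2/5.

q = 2/5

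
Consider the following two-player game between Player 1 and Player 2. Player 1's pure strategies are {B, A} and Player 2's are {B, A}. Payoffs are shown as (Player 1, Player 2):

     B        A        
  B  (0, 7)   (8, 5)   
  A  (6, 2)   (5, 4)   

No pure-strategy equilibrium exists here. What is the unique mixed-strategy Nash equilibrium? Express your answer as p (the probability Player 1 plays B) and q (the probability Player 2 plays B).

p = 1/2, q = 1/3

In a mixed equilibrium Player 2 is indifferent between B and A; this condition fixes p.
  Player 2's payoff from B: p·7 + (1−p)·2 = 5p + 2
  Player 2's payoff from A: p·5 + (1−p)·4 = p + 4
  5p + 2 = p + 4  ⇒  4p = 2  ⇒  p = 1/2.
For Player 1 to be willing to mix, Player 1 must be indifferent between B and A, which pins down Player 2's mix.
  Player 1's expected payoff from B: q·0 + (1−q)·8 = -8q + 8
  Player 1's expected payoff from A: q·6 + (1−q)·5 = q + 5
  -8q + 8 = q + 5  ⇒  -9q = -3  ⇒  q = 1/3.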